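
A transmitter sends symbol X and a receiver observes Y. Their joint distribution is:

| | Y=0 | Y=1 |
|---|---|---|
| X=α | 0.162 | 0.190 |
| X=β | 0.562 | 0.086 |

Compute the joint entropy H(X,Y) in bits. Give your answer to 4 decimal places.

H(X,Y) = −Σ p(x,y)·log₂ p(x,y) over all 4 cells.
  cell (α,0): −0.162·log₂0.162 = 0.42540
  cell (α,1): −0.190·log₂0.190 = 0.45523
  cell (β,0): −0.562·log₂0.562 = 0.46722
  cell (β,1): −0.086·log₂0.086 = 0.30440
Sum = 1.6522 bits.

1.6522 bits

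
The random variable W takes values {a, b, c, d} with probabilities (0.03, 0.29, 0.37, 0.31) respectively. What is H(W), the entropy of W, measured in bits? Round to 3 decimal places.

H(W) = −Σ p·log₂ p.
  −(0.03)·log₂(0.03) = 0.1518
  −(0.29)·log₂(0.29) = 0.5179
  −(0.37)·log₂(0.37) = 0.5307
  −(0.31)·log₂(0.31) = 0.5238
Sum: 0.1518 + 0.5179 + 0.5307 + 0.5238 = 1.724 bits.

1.724 bits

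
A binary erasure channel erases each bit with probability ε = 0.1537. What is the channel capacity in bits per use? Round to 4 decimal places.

Binary erasure channel: capacity C = 1 − ε.
C = 1 − 0.1537 = 0.8463 bits per channel use.

0.8463 bits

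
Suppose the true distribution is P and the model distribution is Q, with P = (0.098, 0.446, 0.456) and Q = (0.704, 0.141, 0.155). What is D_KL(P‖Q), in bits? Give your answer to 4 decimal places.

D(P‖Q) = Σ p·log₂(p/q).
  0.098·log₂(0.098/0.704) = -0.27878
  0.446·log₂(0.446/0.141) = 0.74096
  0.456·log₂(0.456/0.155) = 0.70989
D(P‖Q) = 1.1721 bits.

1.1721 bits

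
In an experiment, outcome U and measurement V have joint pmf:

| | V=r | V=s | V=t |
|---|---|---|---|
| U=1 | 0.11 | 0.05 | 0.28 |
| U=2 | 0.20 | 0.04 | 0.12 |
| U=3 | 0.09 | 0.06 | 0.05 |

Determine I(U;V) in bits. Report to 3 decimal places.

Marginals: p(U) = (0.4400, 0.3600, 0.2000), p(V) = (0.4000, 0.1500, 0.4500).
I(U;V) = Σ p(x,y)·log₂[p(x,y)/(p(x)p(y))].
  (1,r): 0.11·log₂(0.6250) = -0.0746
  (1,s): 0.05·log₂(0.7576) = -0.0200
  (1,t): 0.28·log₂(1.4141) = 0.1400
  (2,r): 0.20·log₂(1.3889) = 0.0948
  (2,s): 0.04·log₂(0.7407) = -0.0173
  (2,t): 0.12·log₂(0.7407) = -0.0520
  (3,r): 0.09·log₂(1.1250) = 0.0153
  (3,s): 0.06·log₂(2.0000) = 0.0600
  (3,t): 0.05·log₂(0.5556) = -0.0424
Sum = 0.104 bits.

0.104 bits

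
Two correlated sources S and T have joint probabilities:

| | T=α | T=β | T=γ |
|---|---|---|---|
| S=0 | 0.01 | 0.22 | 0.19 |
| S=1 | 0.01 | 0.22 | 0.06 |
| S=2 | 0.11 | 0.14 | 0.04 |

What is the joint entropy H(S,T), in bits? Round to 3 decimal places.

H(S,T) = −Σ p(x,y)·log₂ p(x,y) over all 9 cells.
  cell (0,α): −0.01·log₂0.01 = 0.0664
  cell (0,β): −0.22·log₂0.22 = 0.4806
  cell (0,γ): −0.19·log₂0.19 = 0.4552
  cell (1,α): −0.01·log₂0.01 = 0.0664
  cell (1,β): −0.22·log₂0.22 = 0.4806
  cell (1,γ): −0.06·log₂0.06 = 0.2435
  cell (2,α): −0.11·log₂0.11 = 0.3503
  cell (2,β): −0.14·log₂0.14 = 0.3971
  cell (2,γ): −0.04·log₂0.04 = 0.1858
Sum = 2.726 bits.

2.726 bits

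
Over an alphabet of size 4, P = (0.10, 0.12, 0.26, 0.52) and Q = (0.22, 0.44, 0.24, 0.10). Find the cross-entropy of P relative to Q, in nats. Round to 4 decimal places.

1.8183 nats

H(P,Q) = −Σ p·ln q.
  −0.10·ln(0.22) = 0.15141
  −0.12·ln(0.44) = 0.09852
  −0.26·ln(0.24) = 0.37105
  −0.52·ln(0.10) = 1.19734
H(P,Q) = 1.8183 nats.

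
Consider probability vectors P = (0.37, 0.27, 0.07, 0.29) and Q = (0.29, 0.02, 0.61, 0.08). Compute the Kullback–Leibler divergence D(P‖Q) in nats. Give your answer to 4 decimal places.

D(P‖Q) = Σ p·ln(p/q).
  0.37·ln(0.37/0.29) = 0.09014
  0.27·ln(0.27/0.02) = 0.70273
  0.07·ln(0.07/0.61) = -0.15155
  0.29·ln(0.29/0.08) = 0.37348
D(P‖Q) = 1.0148 nats.

1.0148 nats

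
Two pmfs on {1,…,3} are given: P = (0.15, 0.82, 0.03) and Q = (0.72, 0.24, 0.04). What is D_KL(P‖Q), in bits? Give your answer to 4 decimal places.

1.1016 bits

D(P‖Q) = Σ p·log₂(p/q).
  0.15·log₂(0.15/0.72) = -0.33946
  0.82·log₂(0.82/0.24) = 1.45352
  0.03·log₂(0.03/0.04) = -0.01245
D(P‖Q) = 1.1016 bits.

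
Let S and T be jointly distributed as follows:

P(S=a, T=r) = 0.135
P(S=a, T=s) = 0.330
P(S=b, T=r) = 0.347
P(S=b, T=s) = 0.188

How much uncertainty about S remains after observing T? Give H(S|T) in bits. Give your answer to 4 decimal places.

0.9019 bits

Chain rule: H(S|T) = H(S,T) − H(T).
Marginals: p(S) = (0.4650, 0.5350), p(T) = (0.4820, 0.5180).
H(S,T) = 1.9010 bits; H(T) = 0.9991 bits.
H(S|T) = 1.9010 − 0.9991 = 0.9019 bits.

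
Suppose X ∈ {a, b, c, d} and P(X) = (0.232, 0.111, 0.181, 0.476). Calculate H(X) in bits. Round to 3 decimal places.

1.797 bits

H(X) = −Σ p·log₂ p.
  −(0.232)·log₂(0.232) = 0.4890
  −(0.111)·log₂(0.111) = 0.3520
  −(0.181)·log₂(0.181) = 0.4463
  −(0.476)·log₂(0.476) = 0.5098
Sum: 0.4890 + 0.3520 + 0.4463 + 0.5098 = 1.797 bits.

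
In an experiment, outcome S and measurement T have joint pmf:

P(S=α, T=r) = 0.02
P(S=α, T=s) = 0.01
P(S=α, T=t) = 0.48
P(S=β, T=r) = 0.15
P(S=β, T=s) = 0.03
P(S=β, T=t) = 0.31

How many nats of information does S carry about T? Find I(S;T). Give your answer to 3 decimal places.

Marginals: p(S) = (0.5100, 0.4900), p(T) = (0.1700, 0.0400, 0.7900).
I(S;T) = H(S) + H(T) − H(S,T).
H(S) = 0.6929, H(T) = 0.6162, H(S,T) = 1.2294.
I(S;T) = 0.6929 + 0.6162 − 1.2294 = 0.080 nats.

0.080 nats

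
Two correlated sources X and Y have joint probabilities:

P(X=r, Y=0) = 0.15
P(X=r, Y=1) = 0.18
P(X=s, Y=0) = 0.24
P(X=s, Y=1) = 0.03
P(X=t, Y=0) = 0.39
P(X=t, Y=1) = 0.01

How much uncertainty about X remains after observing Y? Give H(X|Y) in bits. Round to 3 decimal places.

Chain rule: H(X|Y) = H(X,Y) − H(Y).
Marginals: p(X) = (0.3300, 0.2700, 0.4000), p(Y) = (0.7800, 0.2200).
H(X,Y) = 2.0980 bits; H(Y) = 0.7602 bits.
H(X|Y) = 2.0980 − 0.7602 = 1.338 bits.

1.338 bits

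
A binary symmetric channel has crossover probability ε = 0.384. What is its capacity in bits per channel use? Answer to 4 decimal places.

Binary symmetric channel: C = 1 − h₂(ε) where h₂ is the binary entropy function.
h₂(0.384) = −0.384·log₂0.384 − 0.616·log₂0.616 = 0.9608.
C = 1 − 0.9608 = 0.0392 bits per channel use.

0.0392 bits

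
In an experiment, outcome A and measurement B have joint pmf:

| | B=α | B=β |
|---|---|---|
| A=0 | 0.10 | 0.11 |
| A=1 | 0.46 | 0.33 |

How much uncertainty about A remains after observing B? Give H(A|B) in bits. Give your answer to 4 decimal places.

Marginals: p(A) = (0.2100, 0.7900), p(B) = (0.5600, 0.4400).
H(A|B) = Σ p(B) · H(A|B=·).
  B=α: p=0.5600, H(A|B=α) = 0.6769
  B=β: p=0.4400, H(A|B=β) = 0.8113
Weighted sum = 0.7360 bits.

0.7360 bits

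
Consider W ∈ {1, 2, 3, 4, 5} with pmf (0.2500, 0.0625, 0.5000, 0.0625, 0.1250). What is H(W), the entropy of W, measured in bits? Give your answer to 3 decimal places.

1.875 bits

H(W) = −Σ p·log₂ p.
  −(0.2500)·log₂(0.2500) = 0.5000
  −(0.0625)·log₂(0.0625) = 0.2500
  −(0.5000)·log₂(0.5000) = 0.5000
  −(0.0625)·log₂(0.0625) = 0.2500
  −(0.1250)·log₂(0.1250) = 0.3750
Sum: 0.5000 + 0.2500 + 0.5000 + 0.2500 + 0.3750 = 1.875 bits.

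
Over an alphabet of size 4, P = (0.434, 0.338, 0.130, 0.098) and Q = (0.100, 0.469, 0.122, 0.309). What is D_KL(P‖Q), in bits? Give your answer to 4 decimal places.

0.6089 bits

D(P‖Q) = Σ p·log₂(p/q).
  0.434·log₂(0.434/0.100) = 0.91908
  0.338·log₂(0.338/0.469) = -0.15973
  0.130·log₂(0.130/0.122) = 0.01191
  0.098·log₂(0.098/0.309) = -0.16236
D(P‖Q) = 0.6089 bits.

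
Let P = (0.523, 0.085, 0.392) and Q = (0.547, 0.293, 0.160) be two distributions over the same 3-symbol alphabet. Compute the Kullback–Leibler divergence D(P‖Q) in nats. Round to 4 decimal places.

D(P‖Q) = Σ p·ln(p/q).
  0.523·ln(0.523/0.547) = -0.02347
  0.085·ln(0.085/0.293) = -0.10519
  0.392·ln(0.392/0.160) = 0.35127
D(P‖Q) = 0.2226 nats.

0.2226 nats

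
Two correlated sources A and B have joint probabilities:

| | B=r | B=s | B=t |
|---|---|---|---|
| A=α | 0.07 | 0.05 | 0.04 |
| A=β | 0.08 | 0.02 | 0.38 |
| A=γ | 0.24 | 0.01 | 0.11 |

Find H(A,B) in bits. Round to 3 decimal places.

H(A,B) = −Σ p(x,y)·log₂ p(x,y) over all 9 cells.
  cell (α,r): −0.07·log₂0.07 = 0.2686
  cell (α,s): −0.05·log₂0.05 = 0.2161
  cell (α,t): −0.04·log₂0.04 = 0.1858
  cell (β,r): −0.08·log₂0.08 = 0.2915
  cell (β,s): −0.02·log₂0.02 = 0.1129
  cell (β,t): −0.38·log₂0.38 = 0.5305
  cell (γ,r): −0.24·log₂0.24 = 0.4941
  cell (γ,s): −0.01·log₂0.01 = 0.0664
  cell (γ,t): −0.11·log₂0.11 = 0.3503
Sum = 2.516 bits.

2.516 bits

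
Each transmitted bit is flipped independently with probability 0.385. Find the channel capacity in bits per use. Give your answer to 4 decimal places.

Binary symmetric channel: C = 1 − h₂(ε) where h₂ is the binary entropy function.
h₂(0.385) = −0.385·log₂0.385 − 0.615·log₂0.615 = 0.9615.
C = 1 − 0.9615 = 0.0385 bits per channel use.

0.0385 bits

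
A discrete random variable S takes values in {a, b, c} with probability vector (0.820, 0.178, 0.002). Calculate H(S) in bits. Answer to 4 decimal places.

H(S) = −Σ p·log₂ p.
  −(0.820)·log₂(0.820) = 0.23477
  −(0.178)·log₂(0.178) = 0.44323
  −(0.002)·log₂(0.002) = 0.01793
Sum: 0.23477 + 0.44323 + 0.01793 = 0.6959 bits.

0.6959 bits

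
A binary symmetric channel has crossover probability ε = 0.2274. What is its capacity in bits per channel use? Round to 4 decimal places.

0.2265 bits

Binary symmetric channel: C = 1 − h₂(ε) where h₂ is the binary entropy function.
h₂(0.2274) = −0.2274·log₂0.2274 − 0.7726·log₂0.7726 = 0.7735.
C = 1 − 0.7735 = 0.2265 bits per channel use.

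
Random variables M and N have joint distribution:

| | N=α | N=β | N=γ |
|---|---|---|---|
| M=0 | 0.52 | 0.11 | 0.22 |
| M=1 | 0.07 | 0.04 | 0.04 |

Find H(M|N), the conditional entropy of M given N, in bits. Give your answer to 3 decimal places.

Marginals: p(M) = (0.8500, 0.1500), p(N) = (0.5900, 0.1500, 0.2600).
H(M|N) = Σ p(N) · H(M|N=·).
  N=α: p=0.5900, H(M|N=α) = 0.5255
  N=β: p=0.1500, H(M|N=β) = 0.8366
  N=γ: p=0.2600, H(M|N=γ) = 0.6194
Weighted sum = 0.597 bits.

0.597 bits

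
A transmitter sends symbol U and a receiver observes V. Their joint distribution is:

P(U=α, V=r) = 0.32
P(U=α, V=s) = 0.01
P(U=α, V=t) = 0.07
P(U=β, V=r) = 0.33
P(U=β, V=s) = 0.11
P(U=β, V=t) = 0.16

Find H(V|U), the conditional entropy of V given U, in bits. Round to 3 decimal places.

Chain rule: H(V|U) = H(U,V) − H(U).
Marginals: p(U) = (0.4000, 0.6000), p(V) = (0.6500, 0.1200, 0.2300).
H(U,V) = 2.1622 bits; H(U) = 0.9710 bits.
H(V|U) = 2.1622 − 0.9710 = 1.191 bits.

1.191 bits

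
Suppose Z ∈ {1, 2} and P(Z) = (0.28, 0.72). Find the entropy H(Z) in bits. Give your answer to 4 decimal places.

H(Z) = −Σ p·log₂ p.
  −(0.28)·log₂(0.28) = 0.51422
  −(0.72)·log₂(0.72) = 0.34123
Sum: 0.51422 + 0.34123 = 0.8555 bits.

0.8555 bits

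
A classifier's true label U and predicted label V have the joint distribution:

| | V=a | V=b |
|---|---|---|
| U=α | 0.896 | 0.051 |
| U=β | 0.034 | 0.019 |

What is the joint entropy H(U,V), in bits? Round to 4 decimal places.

H(U,V) = −Σ p(x,y)·log₂ p(x,y) over all 4 cells.
  cell (α,a): −0.896·log₂0.896 = 0.14195
  cell (α,b): −0.051·log₂0.051 = 0.21896
  cell (β,a): −0.034·log₂0.034 = 0.16586
  cell (β,b): −0.019·log₂0.019 = 0.10864
Sum = 0.6354 bits.

0.6354 bits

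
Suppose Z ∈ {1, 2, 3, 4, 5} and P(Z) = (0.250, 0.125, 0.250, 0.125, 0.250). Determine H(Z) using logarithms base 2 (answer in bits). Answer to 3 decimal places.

H(Z) = −Σ p·log₂ p.
  −(0.250)·log₂(0.250) = 0.5000
  −(0.125)·log₂(0.125) = 0.3750
  −(0.250)·log₂(0.250) = 0.5000
  −(0.125)·log₂(0.125) = 0.3750
  −(0.250)·log₂(0.250) = 0.5000
Sum: 0.5000 + 0.3750 + 0.5000 + 0.3750 + 0.5000 = 2.250 bits.

2.250 bits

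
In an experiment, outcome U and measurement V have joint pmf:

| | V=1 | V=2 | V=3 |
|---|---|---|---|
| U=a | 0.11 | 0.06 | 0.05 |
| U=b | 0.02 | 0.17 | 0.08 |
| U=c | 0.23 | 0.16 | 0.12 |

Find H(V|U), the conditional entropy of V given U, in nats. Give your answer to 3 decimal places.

0.999 nats

Marginals: p(U) = (0.2200, 0.2700, 0.5100), p(V) = (0.3600, 0.3900, 0.2500).
H(V|U) = Σ p(U) · H(V|U=·).
  U=a: p=0.2200, H(V|U=a) = 1.0377
  U=b: p=0.2700, H(V|U=b) = 0.8445
  U=c: p=0.5100, H(V|U=c) = 1.0633
Weighted sum = 0.999 nats.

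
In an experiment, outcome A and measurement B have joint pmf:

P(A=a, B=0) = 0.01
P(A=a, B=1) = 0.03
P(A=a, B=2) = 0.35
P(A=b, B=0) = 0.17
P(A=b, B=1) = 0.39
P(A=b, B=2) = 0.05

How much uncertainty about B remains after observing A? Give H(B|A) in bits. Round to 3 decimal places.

Marginals: p(A) = (0.3900, 0.6100), p(B) = (0.1800, 0.4200, 0.4000).
H(B|A) = Σ p(A) · H(B|A=·).
  A=a: p=0.3900, H(B|A=a) = 0.5603
  A=b: p=0.6100, H(B|A=b) = 1.2221
Weighted sum = 0.964 bits.

0.964 bits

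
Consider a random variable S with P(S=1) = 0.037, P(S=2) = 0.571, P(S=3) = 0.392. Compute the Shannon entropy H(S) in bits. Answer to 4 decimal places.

H(S) = −Σ p·log₂ p.
  −(0.037)·log₂(0.037) = 0.17598
  −(0.571)·log₂(0.571) = 0.46162
  −(0.392)·log₂(0.392) = 0.52962
Sum: 0.17598 + 0.46162 + 0.52962 = 1.1672 bits.

1.1672 bits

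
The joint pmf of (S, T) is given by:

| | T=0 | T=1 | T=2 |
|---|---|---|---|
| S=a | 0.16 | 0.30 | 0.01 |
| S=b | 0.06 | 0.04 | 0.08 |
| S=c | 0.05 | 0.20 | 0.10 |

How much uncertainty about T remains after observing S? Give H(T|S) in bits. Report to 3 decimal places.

1.257 bits

Chain rule: H(T|S) = H(S,T) − H(S).
Marginals: p(S) = (0.4700, 0.1800, 0.3500), p(T) = (0.2700, 0.5400, 0.1900).
H(S,T) = 2.7440 bits; H(S) = 1.4874 bits.
H(T|S) = 2.7440 − 1.4874 = 1.257 bits.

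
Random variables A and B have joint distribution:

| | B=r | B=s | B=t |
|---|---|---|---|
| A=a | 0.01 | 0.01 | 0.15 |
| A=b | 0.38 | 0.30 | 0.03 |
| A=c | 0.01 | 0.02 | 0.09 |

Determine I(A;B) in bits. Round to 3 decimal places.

Marginals: p(A) = (0.1700, 0.7100, 0.1200), p(B) = (0.4000, 0.3300, 0.2700).
I(A;B) = H(A) + H(B) − H(A,B).
H(A) = 1.1525, H(B) = 1.5666, H(A,B) = 2.2387.
I(A;B) = 1.1525 + 1.5666 − 2.2387 = 0.480 bits.

0.480 bits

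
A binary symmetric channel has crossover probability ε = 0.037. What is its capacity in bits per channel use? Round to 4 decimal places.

Binary symmetric channel: C = 1 − h₂(ε) where h₂ is the binary entropy function.
h₂(0.037) = −0.037·log₂0.037 − 0.963·log₂0.963 = 0.2284.
C = 1 − 0.2284 = 0.7716 bits per channel use.

0.7716 bits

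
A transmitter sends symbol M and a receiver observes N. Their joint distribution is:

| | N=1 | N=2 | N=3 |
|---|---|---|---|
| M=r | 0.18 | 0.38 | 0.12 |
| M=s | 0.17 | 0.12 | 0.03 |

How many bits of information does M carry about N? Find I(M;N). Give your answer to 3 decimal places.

Marginals: p(M) = (0.6800, 0.3200), p(N) = (0.3500, 0.5000, 0.1500).
I(M;N) = Σ p(x,y)·log₂[p(x,y)/(p(x)p(y))].
  (r,1): 0.18·log₂(0.7563) = -0.0725
  (r,2): 0.38·log₂(1.1176) = 0.0610
  (r,3): 0.12·log₂(1.1765) = 0.0281
  (s,1): 0.17·log₂(1.5179) = 0.1023
  (s,2): 0.12·log₂(0.7500) = -0.0498
  (s,3): 0.03·log₂(0.6250) = -0.0203
Sum = 0.049 bits.

0.049 bits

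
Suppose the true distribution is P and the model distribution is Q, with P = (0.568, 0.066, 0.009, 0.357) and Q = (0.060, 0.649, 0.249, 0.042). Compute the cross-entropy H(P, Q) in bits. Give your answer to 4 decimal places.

3.9974 bits

H(P,Q) = −Σ p·log₂ q.
  −0.568·log₂(0.060) = 2.30545
  −0.066·log₂(0.649) = 0.04116
  −0.009·log₂(0.249) = 0.01805
  −0.357·log₂(0.042) = 1.63273
H(P,Q) = 3.9974 bits.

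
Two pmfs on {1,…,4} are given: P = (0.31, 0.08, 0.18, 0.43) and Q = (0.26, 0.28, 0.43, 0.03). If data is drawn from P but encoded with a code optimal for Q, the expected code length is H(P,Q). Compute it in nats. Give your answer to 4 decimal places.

H(P,Q) = −Σ p·ln q.
  −0.31·ln(0.26) = 0.41759
  −0.08·ln(0.28) = 0.10184
  −0.18·ln(0.43) = 0.15191
  −0.43·ln(0.03) = 1.50782
H(P,Q) = 2.1792 nats.

2.1792 nats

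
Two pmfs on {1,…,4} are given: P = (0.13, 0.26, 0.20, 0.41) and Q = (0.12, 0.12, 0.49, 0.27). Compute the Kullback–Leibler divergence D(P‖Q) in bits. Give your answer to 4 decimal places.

D(P‖Q) = Σ p·log₂(p/q).
  0.13·log₂(0.13/0.12) = 0.01501
  0.26·log₂(0.26/0.12) = 0.29002
  0.20·log₂(0.20/0.49) = -0.25856
  0.41·log₂(0.41/0.27) = 0.24709
D(P‖Q) = 0.2936 bits.

0.2936 bits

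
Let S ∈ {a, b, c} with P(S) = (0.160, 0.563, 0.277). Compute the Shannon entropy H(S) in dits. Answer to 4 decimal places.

H(S) = −Σ p·log₁₀ p.
  −(0.160)·log₁₀(0.160) = 0.12734
  −(0.563)·log₁₀(0.563) = 0.14046
  −(0.277)·log₁₀(0.277) = 0.15443
Sum: 0.12734 + 0.14046 + 0.15443 = 0.4222 dits.

0.4222 dits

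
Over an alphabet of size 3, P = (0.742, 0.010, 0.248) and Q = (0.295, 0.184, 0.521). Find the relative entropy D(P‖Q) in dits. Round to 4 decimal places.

D(P‖Q) = Σ p·log₁₀(p/q).
  0.742·log₁₀(0.742/0.295) = 0.29723
  0.010·log₁₀(0.010/0.184) = -0.01265
  0.248·log₁₀(0.248/0.521) = -0.07995
D(P‖Q) = 0.2046 dits.

0.2046 dits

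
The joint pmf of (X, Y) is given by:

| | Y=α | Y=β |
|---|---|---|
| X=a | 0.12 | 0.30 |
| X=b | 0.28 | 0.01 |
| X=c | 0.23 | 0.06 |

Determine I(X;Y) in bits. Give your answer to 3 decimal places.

0.312 bits

Marginals: p(X) = (0.4200, 0.2900, 0.2900), p(Y) = (0.6300, 0.3700).
I(X;Y) = Σ p(x,y)·log₂[p(x,y)/(p(x)p(y))].
  (a,α): 0.12·log₂(0.4535) = -0.1369
  (a,β): 0.30·log₂(1.9305) = 0.2847
  (b,α): 0.28·log₂(1.5326) = 0.1725
  (b,β): 0.01·log₂(0.0932) = -0.0342
  (c,α): 0.23·log₂(1.2589) = 0.0764
  (c,β): 0.06·log₂(0.5592) = -0.0503
Sum = 0.312 bits.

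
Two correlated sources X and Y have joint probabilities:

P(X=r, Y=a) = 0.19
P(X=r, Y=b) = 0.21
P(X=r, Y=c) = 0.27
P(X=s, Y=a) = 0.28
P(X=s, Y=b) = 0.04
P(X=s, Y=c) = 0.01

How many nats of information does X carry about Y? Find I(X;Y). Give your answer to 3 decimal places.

0.164 nats

Marginals: p(X) = (0.6700, 0.3300), p(Y) = (0.4700, 0.2500, 0.2800).
I(X;Y) = H(X) + H(Y) − H(X,Y).
H(X) = 0.6342, H(Y) = 1.0579, H(X,Y) = 1.5280.
I(X;Y) = 0.6342 + 1.0579 − 1.5280 = 0.164 nats.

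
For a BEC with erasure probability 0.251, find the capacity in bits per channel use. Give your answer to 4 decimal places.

0.7490 bits

Binary erasure channel: capacity C = 1 − ε.
C = 1 − 0.251 = 0.7490 bits per channel use.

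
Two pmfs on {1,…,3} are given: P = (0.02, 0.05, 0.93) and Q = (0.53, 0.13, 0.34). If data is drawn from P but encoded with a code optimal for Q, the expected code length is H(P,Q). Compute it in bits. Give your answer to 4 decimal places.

H(P,Q) = −Σ p·log₂ q.
  −0.02·log₂(0.53) = 0.01832
  −0.05·log₂(0.13) = 0.14717
  −0.93·log₂(0.34) = 1.44745
H(P,Q) = 1.6129 bits.

1.6129 bits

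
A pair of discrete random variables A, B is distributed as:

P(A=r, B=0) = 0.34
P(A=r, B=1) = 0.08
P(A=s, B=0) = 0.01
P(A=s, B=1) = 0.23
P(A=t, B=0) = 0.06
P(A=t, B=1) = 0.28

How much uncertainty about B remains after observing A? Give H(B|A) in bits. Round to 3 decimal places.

0.584 bits

Marginals: p(A) = (0.4200, 0.2400, 0.3400), p(B) = (0.4100, 0.5900).
H(B|A) = Σ p(A) · H(B|A=·).
  A=r: p=0.4200, H(B|A=r) = 0.7025
  A=s: p=0.2400, H(B|A=s) = 0.2499
  A=t: p=0.3400, H(B|A=t) = 0.6723
Weighted sum = 0.584 bits.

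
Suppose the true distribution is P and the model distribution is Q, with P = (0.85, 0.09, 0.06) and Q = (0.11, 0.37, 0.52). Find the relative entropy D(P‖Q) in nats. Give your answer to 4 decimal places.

D(P‖Q) = Σ p·ln(p/q).
  0.85·ln(0.85/0.11) = 1.73804
  0.09·ln(0.09/0.37) = -0.12723
  0.06·ln(0.06/0.52) = -0.12957
D(P‖Q) = 1.4812 nats.

1.4812 nats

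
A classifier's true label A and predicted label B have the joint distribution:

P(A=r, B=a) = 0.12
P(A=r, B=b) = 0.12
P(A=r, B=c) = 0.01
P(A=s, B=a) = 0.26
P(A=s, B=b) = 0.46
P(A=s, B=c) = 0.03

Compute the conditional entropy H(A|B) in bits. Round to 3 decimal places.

Marginals: p(A) = (0.2500, 0.7500), p(B) = (0.3800, 0.5800, 0.0400).
H(A|B) = Σ p(B) · H(A|B=·).
  B=a: p=0.3800, H(A|B=a) = 0.8997
  B=b: p=0.5800, H(A|B=b) = 0.7355
  B=c: p=0.0400, H(A|B=c) = 0.8113
Weighted sum = 0.801 bits.

0.801 bits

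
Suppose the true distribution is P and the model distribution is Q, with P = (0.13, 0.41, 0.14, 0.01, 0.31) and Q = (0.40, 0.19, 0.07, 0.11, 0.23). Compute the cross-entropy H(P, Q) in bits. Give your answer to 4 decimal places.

2.3804 bits

H(P,Q) = −Σ p·log₂ q.
  −0.13·log₂(0.40) = 0.17185
  −0.41·log₂(0.19) = 0.98233
  −0.14·log₂(0.07) = 0.53711
  −0.01·log₂(0.11) = 0.03184
  −0.31·log₂(0.23) = 0.65729
H(P,Q) = 2.3804 bits.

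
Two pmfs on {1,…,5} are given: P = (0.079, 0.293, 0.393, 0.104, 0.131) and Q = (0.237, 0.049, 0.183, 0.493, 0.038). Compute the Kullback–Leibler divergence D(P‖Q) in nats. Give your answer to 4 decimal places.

D(P‖Q) = Σ p·ln(p/q).
  0.079·ln(0.079/0.237) = -0.08679
  0.293·ln(0.293/0.049) = 0.52399
  0.393·ln(0.393/0.183) = 0.30038
  0.104·ln(0.104/0.493) = -0.16184
  0.131·ln(0.131/0.038) = 0.16213
D(P‖Q) = 0.7379 nats.

0.7379 nats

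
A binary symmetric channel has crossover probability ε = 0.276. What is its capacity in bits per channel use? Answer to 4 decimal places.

Binary symmetric channel: C = 1 − h₂(ε) where h₂ is the binary entropy function.
h₂(0.276) = −0.276·log₂0.276 − 0.724·log₂0.724 = 0.8499.
C = 1 − 0.8499 = 0.1501 bits per channel use.

0.1501 bits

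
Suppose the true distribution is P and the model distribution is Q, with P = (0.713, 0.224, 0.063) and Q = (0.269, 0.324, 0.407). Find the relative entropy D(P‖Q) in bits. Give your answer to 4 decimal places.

0.7138 bits

D(P‖Q) = Σ p·log₂(p/q).
  0.713·log₂(0.713/0.269) = 1.00269
  0.224·log₂(0.224/0.324) = -0.11928
  0.063·log₂(0.063/0.407) = -0.16957
D(P‖Q) = 0.7138 bits.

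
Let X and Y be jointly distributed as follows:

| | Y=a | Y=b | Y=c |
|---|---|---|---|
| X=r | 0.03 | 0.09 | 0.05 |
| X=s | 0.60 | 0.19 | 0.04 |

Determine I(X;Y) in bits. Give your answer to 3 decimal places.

0.141 bits

Marginals: p(X) = (0.1700, 0.8300), p(Y) = (0.6300, 0.2800, 0.0900).
I(X;Y) = H(X) + H(Y) − H(X,Y).
H(X) = 0.6577, H(Y) = 1.2468, H(X,Y) = 1.7637.
I(X;Y) = 0.6577 + 1.2468 − 1.7637 = 0.141 bits.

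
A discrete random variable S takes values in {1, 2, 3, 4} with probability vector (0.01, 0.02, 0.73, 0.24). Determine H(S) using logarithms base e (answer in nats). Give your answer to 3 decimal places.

0.697 nats

H(S) = −Σ p·ln p.
  −(0.01)·ln(0.01) = 0.0461
  −(0.02)·ln(0.02) = 0.0782
  −(0.73)·ln(0.73) = 0.2297
  −(0.24)·ln(0.24) = 0.3425
Sum: 0.0461 + 0.0782 + 0.2297 + 0.3425 = 0.697 nats.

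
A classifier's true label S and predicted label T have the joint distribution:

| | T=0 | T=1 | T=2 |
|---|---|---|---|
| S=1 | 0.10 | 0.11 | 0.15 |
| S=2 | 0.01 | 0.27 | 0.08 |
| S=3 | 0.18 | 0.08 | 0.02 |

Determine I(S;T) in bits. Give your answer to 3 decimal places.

0.298 bits

Marginals: p(S) = (0.3600, 0.3600, 0.2800), p(T) = (0.2900, 0.4600, 0.2500).
I(S;T) = Σ p(x,y)·log₂[p(x,y)/(p(x)p(y))].
  (1,0): 0.10·log₂(0.9579) = -0.0062
  (1,1): 0.11·log₂(0.6643) = -0.0649
  (1,2): 0.15·log₂(1.6667) = 0.1105
  (2,0): 0.01·log₂(0.0958) = -0.0338
  (2,1): 0.27·log₂(1.6304) = 0.1904
  (2,2): 0.08·log₂(0.8889) = -0.0136
  (3,0): 0.18·log₂(2.2167) = 0.2067
  (3,1): 0.08·log₂(0.6211) = -0.0550
  (3,2): 0.02·log₂(0.2857) = -0.0361
Sum = 0.298 bits.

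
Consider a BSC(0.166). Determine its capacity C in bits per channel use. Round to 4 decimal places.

0.3515 bits

Binary symmetric channel: C = 1 − h₂(ε) where h₂ is the binary entropy function.
h₂(0.166) = −0.166·log₂0.166 − 0.834·log₂0.834 = 0.6485.
C = 1 − 0.6485 = 0.3515 bits per channel use.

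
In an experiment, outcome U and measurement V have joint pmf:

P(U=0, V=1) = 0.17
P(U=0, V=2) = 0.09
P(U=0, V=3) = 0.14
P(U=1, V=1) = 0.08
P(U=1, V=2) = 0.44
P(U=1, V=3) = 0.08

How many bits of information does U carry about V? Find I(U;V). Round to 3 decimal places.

0.188 bits

Marginals: p(U) = (0.4000, 0.6000), p(V) = (0.2500, 0.5300, 0.2200).
I(U;V) = Σ p(x,y)·log₂[p(x,y)/(p(x)p(y))].
  (0,1): 0.17·log₂(1.7000) = 0.1301
  (0,2): 0.09·log₂(0.4245) = -0.1112
  (0,3): 0.14·log₂(1.5909) = 0.0938
  (1,1): 0.08·log₂(0.5333) = -0.0726
  (1,2): 0.44·log₂(1.3836) = 0.2061
  (1,3): 0.08·log₂(0.6061) = -0.0578
Sum = 0.188 bits.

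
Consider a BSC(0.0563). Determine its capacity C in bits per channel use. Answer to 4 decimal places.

0.6874 bits

Binary symmetric channel: C = 1 − h₂(ε) where h₂ is the binary entropy function.
h₂(0.0563) = −0.0563·log₂0.0563 − 0.9437·log₂0.9437 = 0.3126.
C = 1 − 0.3126 = 0.6874 bits per channel use.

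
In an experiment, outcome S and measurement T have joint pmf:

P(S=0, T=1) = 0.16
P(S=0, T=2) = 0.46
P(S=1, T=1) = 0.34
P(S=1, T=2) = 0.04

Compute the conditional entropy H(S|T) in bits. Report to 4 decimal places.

Marginals: p(S) = (0.6200, 0.3800), p(T) = (0.5000, 0.5000).
H(S|T) = Σ p(T) · H(S|T=·).
  T=1: p=0.5000, H(S|T=1) = 0.9044
  T=2: p=0.5000, H(S|T=2) = 0.4022
Weighted sum = 0.6533 bits.

0.6533 bits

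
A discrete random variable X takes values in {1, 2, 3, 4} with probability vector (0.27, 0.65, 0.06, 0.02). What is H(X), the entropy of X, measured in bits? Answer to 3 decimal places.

1.270 bits

H(X) = −Σ p·log₂ p.
  −(0.27)·log₂(0.27) = 0.5100
  −(0.65)·log₂(0.65) = 0.4040
  −(0.06)·log₂(0.06) = 0.2435
  −(0.02)·log₂(0.02) = 0.1129
Sum: 0.5100 + 0.4040 + 0.2435 + 0.1129 = 1.270 bits.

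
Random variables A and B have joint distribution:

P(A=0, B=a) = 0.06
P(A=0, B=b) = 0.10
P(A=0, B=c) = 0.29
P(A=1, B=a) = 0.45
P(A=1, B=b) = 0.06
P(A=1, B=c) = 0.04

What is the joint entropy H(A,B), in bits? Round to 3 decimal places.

H(A,B) = −Σ p(x,y)·log₂ p(x,y) over all 6 cells.
  cell (0,a): −0.06·log₂0.06 = 0.2435
  cell (0,b): −0.10·log₂0.10 = 0.3322
  cell (0,c): −0.29·log₂0.29 = 0.5179
  cell (1,a): −0.45·log₂0.45 = 0.5184
  cell (1,b): −0.06·log₂0.06 = 0.2435
  cell (1,c): −0.04·log₂0.04 = 0.1858
Sum = 2.041 bits.

2.041 bits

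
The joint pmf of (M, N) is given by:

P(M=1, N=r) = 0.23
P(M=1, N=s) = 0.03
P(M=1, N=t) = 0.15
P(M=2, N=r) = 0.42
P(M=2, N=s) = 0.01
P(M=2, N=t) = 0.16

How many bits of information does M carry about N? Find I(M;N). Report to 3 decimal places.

Marginals: p(M) = (0.4100, 0.5900), p(N) = (0.6500, 0.0400, 0.3100).
I(M;N) = Σ p(x,y)·log₂[p(x,y)/(p(x)p(y))].
  (1,r): 0.23·log₂(0.8630) = -0.0489
  (1,s): 0.03·log₂(1.8293) = 0.0261
  (1,t): 0.15·log₂(1.1802) = 0.0358
  (2,r): 0.42·log₂(1.0952) = 0.0551
  (2,s): 0.01·log₂(0.4237) = -0.0124
  (2,t): 0.16·log₂(0.8748) = -0.0309
Sum = 0.025 bits.

0.025 bits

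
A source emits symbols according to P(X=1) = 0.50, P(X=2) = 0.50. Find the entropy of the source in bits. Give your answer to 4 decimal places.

H(X) = −Σ p·log₂ p.
  −(0.50)·log₂(0.50) = 0.50000
  −(0.50)·log₂(0.50) = 0.50000
Sum: 0.50000 + 0.50000 = 1.0000 bits.

1.0000 bits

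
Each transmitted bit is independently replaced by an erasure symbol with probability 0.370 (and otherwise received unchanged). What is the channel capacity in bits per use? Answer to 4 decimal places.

Binary erasure channel: capacity C = 1 − ε.
C = 1 − 0.370 = 0.6300 bits per channel use.

0.6300 bits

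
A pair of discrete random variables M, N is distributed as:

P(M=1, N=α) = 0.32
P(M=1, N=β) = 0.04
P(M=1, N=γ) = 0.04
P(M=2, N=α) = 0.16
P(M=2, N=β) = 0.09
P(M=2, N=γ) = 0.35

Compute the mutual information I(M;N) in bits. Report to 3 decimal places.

Marginals: p(M) = (0.4000, 0.6000), p(N) = (0.4800, 0.1300, 0.3900).
I(M;N) = H(M) + H(N) − H(M,N).
H(M) = 0.9710, H(N) = 1.4207, H(M,N) = 2.1633.
I(M;N) = 0.9710 + 1.4207 − 2.1633 = 0.228 bits.

0.228 bits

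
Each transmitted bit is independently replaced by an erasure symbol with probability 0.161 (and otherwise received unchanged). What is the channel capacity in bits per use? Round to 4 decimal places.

Binary erasure channel: capacity C = 1 − ε.
C = 1 − 0.161 = 0.8390 bits per channel use.

0.8390 bits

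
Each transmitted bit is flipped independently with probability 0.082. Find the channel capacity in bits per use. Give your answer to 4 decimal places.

0.5908 bits

Binary symmetric channel: C = 1 − h₂(ε) where h₂ is the binary entropy function.
h₂(0.082) = −0.082·log₂0.082 − 0.918·log₂0.918 = 0.4092.
C = 1 − 0.4092 = 0.5908 bits per channel use.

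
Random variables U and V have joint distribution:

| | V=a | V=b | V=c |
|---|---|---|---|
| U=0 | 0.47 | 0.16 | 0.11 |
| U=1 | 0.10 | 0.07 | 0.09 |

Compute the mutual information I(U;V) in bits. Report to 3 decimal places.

Marginals: p(U) = (0.7400, 0.2600), p(V) = (0.5700, 0.2300, 0.2000).
I(U;V) = Σ p(x,y)·log₂[p(x,y)/(p(x)p(y))].
  (0,a): 0.47·log₂(1.1143) = 0.0734
  (0,b): 0.16·log₂(0.9401) = -0.0143
  (0,c): 0.11·log₂(0.7432) = -0.0471
  (1,a): 0.10·log₂(0.6748) = -0.0568
  (1,b): 0.07·log₂(1.1706) = 0.0159
  (1,c): 0.09·log₂(1.7308) = 0.0712
Sum = 0.042 bits.

0.042 bits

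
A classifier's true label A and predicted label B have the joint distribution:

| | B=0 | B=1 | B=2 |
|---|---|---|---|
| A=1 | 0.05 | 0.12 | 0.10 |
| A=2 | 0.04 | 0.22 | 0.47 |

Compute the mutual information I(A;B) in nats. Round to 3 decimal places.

0.036 nats

Marginals: p(A) = (0.2700, 0.7300), p(B) = (0.0900, 0.3400, 0.5700).
I(A;B) = H(A) + H(B) − H(A,B).
H(A) = 0.5833, H(B) = 0.9039, H(A,B) = 1.4512.
I(A;B) = 0.5833 + 0.9039 − 1.4512 = 0.036 nats.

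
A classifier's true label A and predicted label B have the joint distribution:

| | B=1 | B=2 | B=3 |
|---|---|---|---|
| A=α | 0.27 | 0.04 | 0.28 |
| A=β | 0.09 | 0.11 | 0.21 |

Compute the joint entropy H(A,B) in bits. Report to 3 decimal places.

2.346 bits

H(A,B) = −Σ p(x,y)·log₂ p(x,y) over all 6 cells.
  cell (α,1): −0.27·log₂0.27 = 0.5100
  cell (α,2): −0.04·log₂0.04 = 0.1858
  cell (α,3): −0.28·log₂0.28 = 0.5142
  cell (β,1): −0.09·log₂0.09 = 0.3127
  cell (β,2): −0.11·log₂0.11 = 0.3503
  cell (β,3): −0.21·log₂0.21 = 0.4728
Sum = 2.346 bits.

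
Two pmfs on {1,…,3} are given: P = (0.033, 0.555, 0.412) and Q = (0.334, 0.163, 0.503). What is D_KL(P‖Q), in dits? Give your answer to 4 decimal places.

0.2264 dits

D(P‖Q) = Σ p·log₁₀(p/q).
  0.033·log₁₀(0.033/0.334) = -0.03317
  0.555·log₁₀(0.555/0.163) = 0.29532
  0.412·log₁₀(0.412/0.503) = -0.03571
D(P‖Q) = 0.2264 dits.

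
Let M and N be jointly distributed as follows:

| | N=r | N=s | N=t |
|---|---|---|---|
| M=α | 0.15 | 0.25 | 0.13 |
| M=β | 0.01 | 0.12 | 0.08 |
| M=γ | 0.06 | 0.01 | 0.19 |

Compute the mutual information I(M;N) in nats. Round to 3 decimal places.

0.152 nats

Marginals: p(M) = (0.5300, 0.2100, 0.2600), p(N) = (0.2200, 0.3800, 0.4000).
I(M;N) = H(M) + H(N) − H(M,N).
H(M) = 1.0145, H(N) = 1.0673, H(M,N) = 1.9293.
I(M;N) = 1.0145 + 1.0673 − 1.9293 = 0.152 nats.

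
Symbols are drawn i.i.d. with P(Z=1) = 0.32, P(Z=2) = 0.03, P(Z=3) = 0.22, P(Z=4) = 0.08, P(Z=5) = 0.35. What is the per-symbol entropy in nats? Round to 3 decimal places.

H(Z) = −Σ p·ln p.
  −(0.32)·ln(0.32) = 0.3646
  −(0.03)·ln(0.03) = 0.1052
  −(0.22)·ln(0.22) = 0.3331
  −(0.08)·ln(0.08) = 0.2021
  −(0.35)·ln(0.35) = 0.3674
Sum: 0.3646 + 0.1052 + 0.3331 + 0.2021 + 0.3674 = 1.372 nats.

1.372 nats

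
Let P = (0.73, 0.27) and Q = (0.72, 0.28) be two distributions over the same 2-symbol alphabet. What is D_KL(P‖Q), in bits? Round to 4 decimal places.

0.0004 bits

D(P‖Q) = Σ p·log₂(p/q).
  0.73·log₂(0.73/0.72) = 0.01453
  0.27·log₂(0.27/0.28) = -0.01417
D(P‖Q) = 0.0004 bits.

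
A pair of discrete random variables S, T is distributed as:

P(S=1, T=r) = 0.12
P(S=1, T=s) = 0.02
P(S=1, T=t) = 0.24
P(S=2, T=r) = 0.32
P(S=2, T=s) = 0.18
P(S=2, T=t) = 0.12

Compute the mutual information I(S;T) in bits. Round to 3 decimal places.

Marginals: p(S) = (0.3800, 0.6200), p(T) = (0.4400, 0.2000, 0.3600).
I(S;T) = H(S) + H(T) − H(S,T).
H(S) = 0.9580, H(T) = 1.5161, H(S,T) = 2.3125.
I(S;T) = 0.9580 + 1.5161 − 2.3125 = 0.162 bits.

0.162 bits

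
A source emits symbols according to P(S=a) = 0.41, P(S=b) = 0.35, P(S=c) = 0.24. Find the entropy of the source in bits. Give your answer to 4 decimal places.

H(S) = −Σ p·log₂ p.
  −(0.41)·log₂(0.41) = 0.52738
  −(0.35)·log₂(0.35) = 0.53010
  −(0.24)·log₂(0.24) = 0.49413
Sum: 0.52738 + 0.53010 + 0.49413 = 1.5516 bits.

1.5516 bits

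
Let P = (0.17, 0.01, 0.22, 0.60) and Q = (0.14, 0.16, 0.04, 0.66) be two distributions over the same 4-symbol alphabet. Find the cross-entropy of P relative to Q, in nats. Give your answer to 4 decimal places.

H(P,Q) = −Σ p·ln q.
  −0.17·ln(0.14) = 0.33424
  −0.01·ln(0.16) = 0.01833
  −0.22·ln(0.04) = 0.70815
  −0.60·ln(0.66) = 0.24931
H(P,Q) = 1.3100 nats.

1.3100 nats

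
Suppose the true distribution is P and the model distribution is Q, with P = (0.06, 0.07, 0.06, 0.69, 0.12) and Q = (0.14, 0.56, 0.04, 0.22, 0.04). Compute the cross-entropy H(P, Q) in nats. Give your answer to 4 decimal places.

H(P,Q) = −Σ p·ln q.
  −0.06·ln(0.14) = 0.11797
  −0.07·ln(0.56) = 0.04059
  −0.06·ln(0.04) = 0.19313
  −0.69·ln(0.22) = 1.04475
  −0.12·ln(0.04) = 0.38627
H(P,Q) = 1.7827 nats.

1.7827 nats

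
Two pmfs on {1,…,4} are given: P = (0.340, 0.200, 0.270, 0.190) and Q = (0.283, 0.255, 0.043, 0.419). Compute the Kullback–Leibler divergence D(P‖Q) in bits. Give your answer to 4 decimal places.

0.5188 bits

D(P‖Q) = Σ p·log₂(p/q).
  0.340·log₂(0.340/0.283) = 0.09001
  0.200·log₂(0.200/0.255) = -0.07010
  0.270·log₂(0.270/0.043) = 0.71565
  0.190·log₂(0.190/0.419) = -0.21678
D(P‖Q) = 0.5188 bits.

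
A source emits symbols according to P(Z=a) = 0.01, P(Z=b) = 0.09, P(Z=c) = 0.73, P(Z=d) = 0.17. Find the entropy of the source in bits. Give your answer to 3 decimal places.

1.145 bits

H(Z) = −Σ p·log₂ p.
  −(0.01)·log₂(0.01) = 0.0664
  −(0.09)·log₂(0.09) = 0.3127
  −(0.73)·log₂(0.73) = 0.3314
  −(0.17)·log₂(0.17) = 0.4346
Sum: 0.0664 + 0.3127 + 0.3314 + 0.4346 = 1.145 bits.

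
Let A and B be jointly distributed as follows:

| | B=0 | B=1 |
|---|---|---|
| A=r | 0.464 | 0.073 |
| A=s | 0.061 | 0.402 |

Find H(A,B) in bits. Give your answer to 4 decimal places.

1.5643 bits

H(A,B) = −Σ p(x,y)·log₂ p(x,y) over all 4 cells.
  cell (r,0): −0.464·log₂0.464 = 0.51402
  cell (r,1): −0.073·log₂0.073 = 0.27565
  cell (s,0): −0.061·log₂0.061 = 0.24614
  cell (s,1): −0.402·log₂0.402 = 0.52852
Sum = 1.5643 bits.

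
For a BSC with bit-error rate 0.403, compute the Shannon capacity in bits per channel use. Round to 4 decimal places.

Binary symmetric channel: C = 1 − h₂(ε) where h₂ is the binary entropy function.
h₂(0.403) = −0.403·log₂0.403 − 0.597·log₂0.597 = 0.9727.
C = 1 − 0.9727 = 0.0273 bits per channel use.

0.0273 bits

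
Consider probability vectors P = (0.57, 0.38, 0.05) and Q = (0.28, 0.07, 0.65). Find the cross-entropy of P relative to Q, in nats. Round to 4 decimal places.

1.7576 nats

H(P,Q) = −Σ p·ln q.
  −0.57·ln(0.28) = 0.72559
  −0.38·ln(0.07) = 1.01052
  −0.05·ln(0.65) = 0.02154
H(P,Q) = 1.7576 nats.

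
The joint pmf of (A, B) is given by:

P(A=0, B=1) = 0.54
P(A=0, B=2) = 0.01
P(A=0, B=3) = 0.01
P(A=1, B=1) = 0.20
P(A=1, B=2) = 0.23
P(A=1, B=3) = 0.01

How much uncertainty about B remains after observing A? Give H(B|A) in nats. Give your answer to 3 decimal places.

0.445 nats

Chain rule: H(B|A) = H(A,B) − H(A).
Marginals: p(A) = (0.5600, 0.4400), p(B) = (0.7400, 0.2400, 0.0200).
H(A,B) = 1.1308 nats; H(A) = 0.6859 nats.
H(B|A) = 1.1308 − 0.6859 = 0.445 nats.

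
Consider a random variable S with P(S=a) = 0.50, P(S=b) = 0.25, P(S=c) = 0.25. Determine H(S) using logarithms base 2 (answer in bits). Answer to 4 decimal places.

1.5000 bits

H(S) = −Σ p·log₂ p.
  −(0.50)·log₂(0.50) = 0.50000
  −(0.25)·log₂(0.25) = 0.50000
  −(0.25)·log₂(0.25) = 0.50000
Sum: 0.50000 + 0.50000 + 0.50000 = 1.5000 bits.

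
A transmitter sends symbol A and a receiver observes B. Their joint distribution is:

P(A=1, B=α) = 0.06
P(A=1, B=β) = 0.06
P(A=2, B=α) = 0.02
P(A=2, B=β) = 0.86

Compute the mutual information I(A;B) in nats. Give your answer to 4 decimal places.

Marginals: p(A) = (0.1200, 0.8800), p(B) = (0.0800, 0.9200).
I(A;B) = Σ p(x,y)·ln[p(x,y)/(p(x)p(y))].
  (1,α): 0.06·ln(6.2500) = 0.10995
  (1,β): 0.06·ln(0.5435) = -0.03659
  (2,α): 0.02·ln(0.2841) = -0.02517
  (2,β): 0.86·ln(1.0623) = 0.05194
Sum = 0.1001 nats.

0.1001 nats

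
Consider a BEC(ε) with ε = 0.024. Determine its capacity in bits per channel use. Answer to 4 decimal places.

0.9760 bits

Binary erasure channel: capacity C = 1 − ε.
C = 1 − 0.024 = 0.9760 bits per channel use.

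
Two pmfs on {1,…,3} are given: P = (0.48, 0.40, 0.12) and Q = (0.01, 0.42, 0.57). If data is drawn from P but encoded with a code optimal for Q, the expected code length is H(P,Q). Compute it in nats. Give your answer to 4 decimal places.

H(P,Q) = −Σ p·ln q.
  −0.48·ln(0.01) = 2.21048
  −0.40·ln(0.42) = 0.34700
  −0.12·ln(0.57) = 0.06745
H(P,Q) = 2.6249 nats.

2.6249 nats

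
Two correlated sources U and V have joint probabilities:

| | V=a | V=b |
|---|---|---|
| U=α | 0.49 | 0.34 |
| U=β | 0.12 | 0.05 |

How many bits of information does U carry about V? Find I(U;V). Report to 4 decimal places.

0.0059 bits

Marginals: p(U) = (0.8300, 0.1700), p(V) = (0.6100, 0.3900).
I(U;V) = Σ p(x,y)·log₂[p(x,y)/(p(x)p(y))].
  (α,a): 0.49·log₂(0.9678) = -0.02313
  (α,b): 0.34·log₂(1.0504) = 0.02410
  (β,a): 0.12·log₂(1.1572) = 0.02527
  (β,b): 0.05·log₂(0.7541) = -0.02035
Sum = 0.0059 bits.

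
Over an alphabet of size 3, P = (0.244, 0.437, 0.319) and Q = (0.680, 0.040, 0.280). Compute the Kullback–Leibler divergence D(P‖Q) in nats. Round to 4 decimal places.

0.8364 nats

D(P‖Q) = Σ p·ln(p/q).
  0.244·ln(0.244/0.680) = -0.25008
  0.437·ln(0.437/0.040) = 1.04489
  0.319·ln(0.319/0.280) = 0.04160
D(P‖Q) = 0.8364 nats.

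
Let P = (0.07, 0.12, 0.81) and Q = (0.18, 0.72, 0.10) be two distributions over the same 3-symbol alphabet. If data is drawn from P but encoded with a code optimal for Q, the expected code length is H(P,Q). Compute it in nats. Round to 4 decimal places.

H(P,Q) = −Σ p·ln q.
  −0.07·ln(0.18) = 0.12004
  −0.12·ln(0.72) = 0.03942
  −0.81·ln(0.10) = 1.86509
H(P,Q) = 2.0246 nats.

2.0246 nats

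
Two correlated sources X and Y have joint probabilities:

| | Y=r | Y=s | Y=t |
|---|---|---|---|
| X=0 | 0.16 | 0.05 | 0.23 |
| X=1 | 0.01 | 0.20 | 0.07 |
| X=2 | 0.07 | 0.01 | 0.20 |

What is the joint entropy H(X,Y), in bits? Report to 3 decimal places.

H(X,Y) = −Σ p(x,y)·log₂ p(x,y) over all 9 cells.
  cell (0,r): −0.16·log₂0.16 = 0.4230
  cell (0,s): −0.05·log₂0.05 = 0.2161
  cell (0,t): −0.23·log₂0.23 = 0.4877
  cell (1,r): −0.01·log₂0.01 = 0.0664
  cell (1,s): −0.20·log₂0.20 = 0.4644
  cell (1,t): −0.07·log₂0.07 = 0.2686
  cell (2,r): −0.07·log₂0.07 = 0.2686
  cell (2,s): −0.01·log₂0.01 = 0.0664
  cell (2,t): −0.20·log₂0.20 = 0.4644
Sum = 2.726 bits.

2.726 bits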